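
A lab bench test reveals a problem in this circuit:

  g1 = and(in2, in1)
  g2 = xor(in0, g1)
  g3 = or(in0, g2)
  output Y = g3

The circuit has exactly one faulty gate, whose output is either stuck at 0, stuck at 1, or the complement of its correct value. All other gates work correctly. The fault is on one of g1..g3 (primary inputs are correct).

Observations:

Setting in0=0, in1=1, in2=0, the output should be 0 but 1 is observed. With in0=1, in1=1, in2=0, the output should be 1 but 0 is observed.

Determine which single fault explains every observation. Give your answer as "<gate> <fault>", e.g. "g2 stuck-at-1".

Fault-free values for test 1 (in0=0, in1=1, in2=0): g1=0, g2=0, g3=0, giving Y=0. Observed 1.
Test 1: faults giving observed 1 are {g1 stuck-at-1, g1 inverted output, g2 stuck-at-1, g2 inverted output, g3 stuck-at-1, g3 inverted output}.
Test 2 (in0=1, in1=1, in2=0): fault-free g1=0, g2=1, g3=1 → 1; observed 0. Eliminates g1 stuck-at-1, g1 inverted output, g2 stuck-at-1, g2 inverted output, g3 stuck-at-1.
Only g3 inverted output is consistent with every test.

g3 inverted output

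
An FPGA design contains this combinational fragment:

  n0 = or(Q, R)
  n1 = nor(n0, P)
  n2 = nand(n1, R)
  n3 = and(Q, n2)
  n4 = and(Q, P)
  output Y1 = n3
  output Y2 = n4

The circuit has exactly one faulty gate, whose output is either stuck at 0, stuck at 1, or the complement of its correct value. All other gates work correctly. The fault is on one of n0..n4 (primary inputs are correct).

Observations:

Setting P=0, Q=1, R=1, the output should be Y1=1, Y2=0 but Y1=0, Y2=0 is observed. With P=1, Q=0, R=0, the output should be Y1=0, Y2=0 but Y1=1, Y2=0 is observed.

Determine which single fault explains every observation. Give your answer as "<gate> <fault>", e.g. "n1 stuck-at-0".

Fault-free values for test 1 (P=0, Q=1, R=1): n0=1, n1=0, n2=1, n3=1, n4=0, giving Y1=1, Y2=0. Observed Y1=0, Y2=0.
Test 1: faults giving observed Y1=0, Y2=0 are {n0 stuck-at-0, n0 inverted output, n1 stuck-at-1, n1 inverted output, n2 stuck-at-0, n2 inverted output, n3 stuck-at-0, n3 inverted output}.
Test 2 (P=1, Q=0, R=0): fault-free n0=0, n1=0, n2=1, n3=0, n4=0 → Y1=0, Y2=0; observed Y1=1, Y2=0. Eliminates n0 stuck-at-0, n0 inverted output, n1 stuck-at-1, n1 inverted output, n2 stuck-at-0, n2 inverted output, n3 stuck-at-0.
Only n3 inverted output is consistent with every test.

n3 inverted output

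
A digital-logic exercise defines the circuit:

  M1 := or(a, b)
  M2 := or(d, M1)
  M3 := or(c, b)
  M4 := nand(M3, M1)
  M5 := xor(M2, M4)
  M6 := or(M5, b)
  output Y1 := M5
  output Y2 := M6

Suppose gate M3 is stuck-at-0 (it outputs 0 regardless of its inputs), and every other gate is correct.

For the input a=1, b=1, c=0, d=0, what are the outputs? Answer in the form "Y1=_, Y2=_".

Y1=0, Y2=1

Propagate with M3 forced: M1=1, M2=1, M3=0 [stuck-at-0], M4=1, M5=0, M6=1.
So the outputs are Y1=0, Y2=1. (Without the fault they would be Y1=1, Y2=1.)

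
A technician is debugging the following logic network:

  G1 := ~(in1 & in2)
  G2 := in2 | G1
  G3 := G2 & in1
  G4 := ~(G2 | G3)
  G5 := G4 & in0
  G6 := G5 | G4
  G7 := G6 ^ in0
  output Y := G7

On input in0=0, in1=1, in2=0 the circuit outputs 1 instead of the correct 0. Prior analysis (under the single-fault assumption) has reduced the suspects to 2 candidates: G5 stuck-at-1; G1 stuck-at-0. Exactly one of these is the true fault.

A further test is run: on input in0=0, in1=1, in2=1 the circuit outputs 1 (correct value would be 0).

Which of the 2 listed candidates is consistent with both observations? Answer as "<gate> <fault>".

G5 stuck-at-1

Evaluate each candidate on input in0=0, in1=1, in2=1:
  G5 stuck-at-1: G1=0, G2=1, G3=1, G4=0, G5=1 [stuck-at-1], G6=1, G7=1 → 1 — matches
  G1 stuck-at-0: G1=0 [stuck-at-0], G2=1, G3=1, G4=0, G5=0, G6=0, G7=0 → 0 — eliminated
Only G5 stuck-at-1 reproduces the observed 1.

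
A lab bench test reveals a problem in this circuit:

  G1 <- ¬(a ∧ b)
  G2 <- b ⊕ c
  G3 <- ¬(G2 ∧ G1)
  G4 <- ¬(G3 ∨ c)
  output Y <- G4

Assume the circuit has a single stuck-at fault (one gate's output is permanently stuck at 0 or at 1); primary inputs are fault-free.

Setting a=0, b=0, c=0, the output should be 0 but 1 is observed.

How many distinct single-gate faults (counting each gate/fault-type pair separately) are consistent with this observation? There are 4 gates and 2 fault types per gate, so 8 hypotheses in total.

3

Fault-free: G1=1, G2=0, G3=1, G4=0 → 0. Observed 1.
  G1 stuck-at-0: output 0 ✗
  G1 stuck-at-1: output 0 ✗
  G2 stuck-at-0: output 0 ✗
  G2 stuck-at-1: output 1 ✓
  G3 stuck-at-0: output 1 ✓
  G3 stuck-at-1: output 0 ✗
  G4 stuck-at-0: output 0 ✗
  G4 stuck-at-1: output 1 ✓
Consistent faults: {G2 stuck-at-1, G3 stuck-at-0, G4 stuck-at-1} — 3 in all.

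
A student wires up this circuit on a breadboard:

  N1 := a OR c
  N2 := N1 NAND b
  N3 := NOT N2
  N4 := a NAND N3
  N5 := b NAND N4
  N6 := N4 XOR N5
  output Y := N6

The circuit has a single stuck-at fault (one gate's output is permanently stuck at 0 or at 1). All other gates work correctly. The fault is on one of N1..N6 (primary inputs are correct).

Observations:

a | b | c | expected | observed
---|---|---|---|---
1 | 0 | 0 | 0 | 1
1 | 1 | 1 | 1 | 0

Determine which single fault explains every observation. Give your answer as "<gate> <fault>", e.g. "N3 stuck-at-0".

Fault-free values for test 1 (a=1, b=0, c=0): N1=1, N2=1, N3=0, N4=1, N5=1, N6=0, giving Y=0. Observed 1.
Test 1: faults giving observed 1 are {N2 stuck-at-0, N3 stuck-at-1, N4 stuck-at-0, N5 stuck-at-0, N6 stuck-at-1}.
Test 2 (a=1, b=1, c=1): fault-free N1=1, N2=0, N3=1, N4=0, N5=1, N6=1 → 1; observed 0. Eliminates N2 stuck-at-0, N3 stuck-at-1, N4 stuck-at-0, N6 stuck-at-1.
Only N5 stuck-at-0 is consistent with every test.

N5 stuck-at-0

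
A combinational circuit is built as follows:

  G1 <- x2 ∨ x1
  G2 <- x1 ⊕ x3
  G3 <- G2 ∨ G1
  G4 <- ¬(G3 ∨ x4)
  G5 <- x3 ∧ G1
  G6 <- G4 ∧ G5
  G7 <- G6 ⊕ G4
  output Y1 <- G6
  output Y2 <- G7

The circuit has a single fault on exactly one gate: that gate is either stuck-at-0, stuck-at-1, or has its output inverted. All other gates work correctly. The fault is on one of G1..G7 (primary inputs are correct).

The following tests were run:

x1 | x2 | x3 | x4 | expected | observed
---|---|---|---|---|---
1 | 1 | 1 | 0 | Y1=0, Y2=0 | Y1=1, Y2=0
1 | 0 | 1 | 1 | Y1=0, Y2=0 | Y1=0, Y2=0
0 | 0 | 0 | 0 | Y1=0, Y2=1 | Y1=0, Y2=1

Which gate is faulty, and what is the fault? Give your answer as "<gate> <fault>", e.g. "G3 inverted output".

Fault-free values for test 1 (x1=1, x2=1, x3=1, x4=0): G1=1, G2=0, G3=1, G4=0, G5=1, G6=0, G7=0, giving Y1=0, Y2=0. Observed Y1=1, Y2=0.
Test 1: faults giving observed Y1=1, Y2=0 are {G3 stuck-at-0, G3 inverted output, G4 stuck-at-1, G4 inverted output}.
Test 2 (x1=1, x2=0, x3=1, x4=1): fault-free G1=1, G2=0, G3=1, G4=0, G5=1, G6=0, G7=0 → Y1=0, Y2=0; observed Y1=0, Y2=0. Eliminates G4 stuck-at-1, G4 inverted output.
Test 3 (x1=0, x2=0, x3=0, x4=0): fault-free G1=0, G2=0, G3=0, G4=1, G5=0, G6=0, G7=1 → Y1=0, Y2=1; observed Y1=0, Y2=1. Eliminates G3 inverted output.
Only G3 stuck-at-0 is consistent with every test.

G3 stuck-at-0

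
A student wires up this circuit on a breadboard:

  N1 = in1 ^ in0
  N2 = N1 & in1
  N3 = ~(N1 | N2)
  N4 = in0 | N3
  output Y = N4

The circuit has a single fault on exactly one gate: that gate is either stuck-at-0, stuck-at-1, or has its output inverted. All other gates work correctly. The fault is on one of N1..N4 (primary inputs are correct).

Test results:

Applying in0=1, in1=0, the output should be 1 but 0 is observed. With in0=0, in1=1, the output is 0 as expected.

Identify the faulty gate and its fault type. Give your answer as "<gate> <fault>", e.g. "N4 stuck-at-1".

Fault-free values for test 1 (in0=1, in1=0): N1=1, N2=0, N3=0, N4=1, giving Y=1. Observed 0.
Test 1: faults giving observed 0 are {N4 stuck-at-0, N4 inverted output}.
Test 2 (in0=0, in1=1): fault-free N1=1, N2=1, N3=0, N4=0 → 0; observed 0. Eliminates N4 inverted output.
Only N4 stuck-at-0 is consistent with every test.

N4 stuck-at-0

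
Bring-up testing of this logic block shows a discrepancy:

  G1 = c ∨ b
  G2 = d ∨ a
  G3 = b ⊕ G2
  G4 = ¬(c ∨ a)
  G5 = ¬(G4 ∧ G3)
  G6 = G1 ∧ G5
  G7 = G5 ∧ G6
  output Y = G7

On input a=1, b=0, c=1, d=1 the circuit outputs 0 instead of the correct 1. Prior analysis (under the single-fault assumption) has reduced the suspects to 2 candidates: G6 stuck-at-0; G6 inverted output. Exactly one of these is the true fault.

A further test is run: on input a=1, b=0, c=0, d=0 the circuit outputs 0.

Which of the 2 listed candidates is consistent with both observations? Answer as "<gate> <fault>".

Evaluate each candidate on input a=1, b=0, c=0, d=0:
  G6 stuck-at-0: G1=0, G2=1, G3=1, G4=0, G5=1, G6=0 [stuck-at-0], G7=0 → 0 — matches
  G6 inverted output: G1=0, G2=1, G3=1, G4=0, G5=1, G6=1 [inverted output], G7=1 → 1 — eliminated
Only G6 stuck-at-0 reproduces the observed 0.

G6 stuck-at-0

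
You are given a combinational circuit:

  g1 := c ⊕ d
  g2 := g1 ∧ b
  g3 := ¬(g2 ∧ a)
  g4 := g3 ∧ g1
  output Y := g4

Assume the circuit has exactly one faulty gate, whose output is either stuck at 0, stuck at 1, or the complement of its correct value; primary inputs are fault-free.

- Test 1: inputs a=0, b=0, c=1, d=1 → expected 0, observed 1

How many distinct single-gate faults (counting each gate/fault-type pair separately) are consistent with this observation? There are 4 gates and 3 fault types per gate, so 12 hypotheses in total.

Fault-free: g1=0, g2=0, g3=1, g4=0 → 0. Observed 1.
  g1 stuck-at-0: output 0 ✗
  g1 stuck-at-1: output 1 ✓
  g1 inverted output: output 1 ✓
  g2 stuck-at-0: output 0 ✗
  g2 stuck-at-1: output 0 ✗
  g2 inverted output: output 0 ✗
  g3 stuck-at-0: output 0 ✗
  g3 stuck-at-1: output 0 ✗
  g3 inverted output: output 0 ✗
  g4 stuck-at-0: output 0 ✗
  g4 stuck-at-1: output 1 ✓
  g4 inverted output: output 1 ✓
Consistent faults: {g1 stuck-at-1, g1 inverted output, g4 stuck-at-1, g4 inverted output} — 4 in all.

4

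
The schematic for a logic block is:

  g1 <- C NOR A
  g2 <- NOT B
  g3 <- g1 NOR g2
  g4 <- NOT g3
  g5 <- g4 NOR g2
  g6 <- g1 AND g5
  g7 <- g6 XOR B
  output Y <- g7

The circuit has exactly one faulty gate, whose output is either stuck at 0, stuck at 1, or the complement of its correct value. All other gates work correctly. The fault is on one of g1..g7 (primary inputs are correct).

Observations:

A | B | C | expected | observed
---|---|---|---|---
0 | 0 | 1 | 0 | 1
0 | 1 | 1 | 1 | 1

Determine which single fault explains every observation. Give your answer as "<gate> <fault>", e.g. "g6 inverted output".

Fault-free values for test 1 (A=0, B=0, C=1): g1=0, g2=1, g3=0, g4=1, g5=0, g6=0, g7=0, giving Y=0. Observed 1.
Test 1: faults giving observed 1 are {g6 stuck-at-1, g6 inverted output, g7 stuck-at-1, g7 inverted output}.
Test 2 (A=0, B=1, C=1): fault-free g1=0, g2=0, g3=1, g4=0, g5=1, g6=0, g7=1 → 1; observed 1. Eliminates g6 stuck-at-1, g6 inverted output, g7 inverted output.
Only g7 stuck-at-1 is consistent with every test.

g7 stuck-at-1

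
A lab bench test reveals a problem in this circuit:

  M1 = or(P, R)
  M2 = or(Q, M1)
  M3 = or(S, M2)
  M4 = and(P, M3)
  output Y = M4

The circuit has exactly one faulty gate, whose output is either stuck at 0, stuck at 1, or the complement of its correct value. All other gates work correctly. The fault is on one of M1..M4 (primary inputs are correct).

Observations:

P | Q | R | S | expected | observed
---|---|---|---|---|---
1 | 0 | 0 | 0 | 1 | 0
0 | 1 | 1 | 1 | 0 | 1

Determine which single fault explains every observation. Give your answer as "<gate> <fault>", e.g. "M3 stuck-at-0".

M4 inverted output

Fault-free values for test 1 (P=1, Q=0, R=0, S=0): M1=1, M2=1, M3=1, M4=1, giving Y=1. Observed 0.
Test 1: faults giving observed 0 are {M1 stuck-at-0, M1 inverted output, M2 stuck-at-0, M2 inverted output, M3 stuck-at-0, M3 inverted output, M4 stuck-at-0, M4 inverted output}.
Test 2 (P=0, Q=1, R=1, S=1): fault-free M1=1, M2=1, M3=1, M4=0 → 0; observed 1. Eliminates M1 stuck-at-0, M1 inverted output, M2 stuck-at-0, M2 inverted output, M3 stuck-at-0, M3 inverted output, M4 stuck-at-0.
Only M4 inverted output is consistent with every test.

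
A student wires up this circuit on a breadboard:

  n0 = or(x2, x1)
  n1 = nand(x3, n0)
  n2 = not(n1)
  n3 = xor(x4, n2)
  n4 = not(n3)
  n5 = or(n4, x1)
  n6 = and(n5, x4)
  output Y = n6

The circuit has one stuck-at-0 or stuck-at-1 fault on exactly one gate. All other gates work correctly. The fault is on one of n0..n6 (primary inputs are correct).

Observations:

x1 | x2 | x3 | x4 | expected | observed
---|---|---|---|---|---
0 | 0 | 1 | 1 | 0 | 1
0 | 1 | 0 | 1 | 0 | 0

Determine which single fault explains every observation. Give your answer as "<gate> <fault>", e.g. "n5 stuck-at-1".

Fault-free values for test 1 (x1=0, x2=0, x3=1, x4=1): n0=0, n1=1, n2=0, n3=1, n4=0, n5=0, n6=0, giving Y=0. Observed 1.
Test 1: faults giving observed 1 are {n0 stuck-at-1, n1 stuck-at-0, n2 stuck-at-1, n3 stuck-at-0, n4 stuck-at-1, n5 stuck-at-1, n6 stuck-at-1}.
Test 2 (x1=0, x2=1, x3=0, x4=1): fault-free n0=1, n1=1, n2=0, n3=1, n4=0, n5=0, n6=0 → 0; observed 0. Eliminates n1 stuck-at-0, n2 stuck-at-1, n3 stuck-at-0, n4 stuck-at-1, n5 stuck-at-1, n6 stuck-at-1.
Only n0 stuck-at-1 is consistent with every test.

n0 stuck-at-1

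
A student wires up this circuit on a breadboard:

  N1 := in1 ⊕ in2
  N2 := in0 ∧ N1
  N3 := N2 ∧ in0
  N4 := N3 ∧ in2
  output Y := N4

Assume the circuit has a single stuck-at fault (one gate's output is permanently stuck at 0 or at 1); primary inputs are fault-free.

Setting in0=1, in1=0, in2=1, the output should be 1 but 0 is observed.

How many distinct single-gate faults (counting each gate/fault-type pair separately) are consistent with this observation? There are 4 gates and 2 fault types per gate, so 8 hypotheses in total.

Fault-free: N1=1, N2=1, N3=1, N4=1 → 1. Observed 0.
  N1 stuck-at-0: output 0 ✓
  N1 stuck-at-1: output 1 ✗
  N2 stuck-at-0: output 0 ✓
  N2 stuck-at-1: output 1 ✗
  N3 stuck-at-0: output 0 ✓
  N3 stuck-at-1: output 1 ✗
  N4 stuck-at-0: output 0 ✓
  N4 stuck-at-1: output 1 ✗
Consistent faults: {N1 stuck-at-0, N2 stuck-at-0, N3 stuck-at-0, N4 stuck-at-0} — 4 in all.

4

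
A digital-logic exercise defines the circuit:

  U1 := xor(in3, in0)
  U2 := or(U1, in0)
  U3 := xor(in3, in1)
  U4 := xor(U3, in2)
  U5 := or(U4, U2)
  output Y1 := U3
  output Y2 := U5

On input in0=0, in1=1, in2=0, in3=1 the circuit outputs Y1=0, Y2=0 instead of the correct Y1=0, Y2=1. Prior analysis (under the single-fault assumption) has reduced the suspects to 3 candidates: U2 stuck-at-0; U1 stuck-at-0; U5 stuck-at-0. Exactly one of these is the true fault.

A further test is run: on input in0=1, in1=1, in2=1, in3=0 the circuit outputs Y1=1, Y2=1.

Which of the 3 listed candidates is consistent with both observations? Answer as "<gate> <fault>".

Evaluate each candidate on input in0=1, in1=1, in2=1, in3=0:
  U2 stuck-at-0: U1=1, U2=0 [stuck-at-0], U3=1, U4=0, U5=0 → Y1=1, Y2=0 — eliminated
  U1 stuck-at-0: U1=0 [stuck-at-0], U2=1, U3=1, U4=0, U5=1 → Y1=1, Y2=1 — matches
  U5 stuck-at-0: U1=1, U2=1, U3=1, U4=0, U5=0 [stuck-at-0] → Y1=1, Y2=0 — eliminated
Only U1 stuck-at-0 reproduces the observed Y1=1, Y2=1.

U1 stuck-at-0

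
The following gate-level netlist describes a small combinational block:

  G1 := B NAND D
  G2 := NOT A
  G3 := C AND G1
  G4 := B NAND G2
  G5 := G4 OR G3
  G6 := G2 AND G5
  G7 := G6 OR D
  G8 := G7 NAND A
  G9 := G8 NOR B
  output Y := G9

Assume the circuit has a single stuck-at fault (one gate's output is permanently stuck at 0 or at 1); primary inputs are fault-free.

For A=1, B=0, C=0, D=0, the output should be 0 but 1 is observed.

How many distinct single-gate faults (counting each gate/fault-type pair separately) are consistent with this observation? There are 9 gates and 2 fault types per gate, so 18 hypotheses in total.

5

Fault-free: G1=1, G2=0, G3=0, G4=1, G5=1, G6=0, G7=0, G8=1, G9=0 → 0. Observed 1.
  G1: none of the 2 fault types match ✗
  G2: stuck-at-1 ✓; others ✗
  G3: none of the 2 fault types match ✗
  G4: none of the 2 fault types match ✗
  G5: none of the 2 fault types match ✗
  G6: stuck-at-1 ✓; others ✗
  G7: stuck-at-1 ✓; others ✗
  G8: stuck-at-0 ✓; others ✗
  G9: stuck-at-1 ✓; others ✗
Consistent faults: {G2 stuck-at-1, G6 stuck-at-1, G7 stuck-at-1, G8 stuck-at-0, G9 stuck-at-1} — 5 in all.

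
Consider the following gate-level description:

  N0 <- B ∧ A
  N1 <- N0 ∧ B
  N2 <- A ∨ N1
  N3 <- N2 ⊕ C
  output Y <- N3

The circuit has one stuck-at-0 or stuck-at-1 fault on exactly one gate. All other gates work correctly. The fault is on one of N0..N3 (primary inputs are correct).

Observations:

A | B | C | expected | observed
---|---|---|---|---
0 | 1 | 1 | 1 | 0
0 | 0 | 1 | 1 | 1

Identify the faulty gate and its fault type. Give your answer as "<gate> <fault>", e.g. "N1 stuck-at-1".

N0 stuck-at-1

Fault-free values for test 1 (A=0, B=1, C=1): N0=0, N1=0, N2=0, N3=1, giving Y=1. Observed 0.
Test 1: faults giving observed 0 are {N0 stuck-at-1, N1 stuck-at-1, N2 stuck-at-1, N3 stuck-at-0}.
Test 2 (A=0, B=0, C=1): fault-free N0=0, N1=0, N2=0, N3=1 → 1; observed 1. Eliminates N1 stuck-at-1, N2 stuck-at-1, N3 stuck-at-0.
Only N0 stuck-at-1 is consistent with every test.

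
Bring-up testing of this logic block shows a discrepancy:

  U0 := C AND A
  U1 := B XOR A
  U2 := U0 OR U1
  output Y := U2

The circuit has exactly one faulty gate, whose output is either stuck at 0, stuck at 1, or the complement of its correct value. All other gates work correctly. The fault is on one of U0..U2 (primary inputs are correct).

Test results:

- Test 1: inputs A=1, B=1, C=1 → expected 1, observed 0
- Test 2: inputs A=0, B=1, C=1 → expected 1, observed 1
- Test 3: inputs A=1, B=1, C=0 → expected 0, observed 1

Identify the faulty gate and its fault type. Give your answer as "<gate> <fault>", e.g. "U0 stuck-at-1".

U0 inverted output

Fault-free values for test 1 (A=1, B=1, C=1): U0=1, U1=0, U2=1, giving Y=1. Observed 0.
Test 1: faults giving observed 0 are {U0 stuck-at-0, U0 inverted output, U2 stuck-at-0, U2 inverted output}.
Test 2 (A=0, B=1, C=1): fault-free U0=0, U1=1, U2=1 → 1; observed 1. Eliminates U2 stuck-at-0, U2 inverted output.
Test 3 (A=1, B=1, C=0): fault-free U0=0, U1=0, U2=0 → 0; observed 1. Eliminates U0 stuck-at-0.
Only U0 inverted output is consistent with every test.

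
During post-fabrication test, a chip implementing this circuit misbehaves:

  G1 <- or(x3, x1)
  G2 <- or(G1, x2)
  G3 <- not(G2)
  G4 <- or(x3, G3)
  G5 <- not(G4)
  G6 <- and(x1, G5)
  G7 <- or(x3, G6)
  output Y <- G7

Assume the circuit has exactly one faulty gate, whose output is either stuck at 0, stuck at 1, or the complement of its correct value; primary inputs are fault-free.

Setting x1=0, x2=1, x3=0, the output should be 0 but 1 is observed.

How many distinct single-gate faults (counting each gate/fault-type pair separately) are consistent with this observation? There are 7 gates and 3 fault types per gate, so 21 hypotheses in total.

4

Fault-free: G1=0, G2=1, G3=0, G4=0, G5=1, G6=0, G7=0 → 0. Observed 1.
  G1: none of the 3 fault types match ✗
  G2: none of the 3 fault types match ✗
  G3: none of the 3 fault types match ✗
  G4: none of the 3 fault types match ✗
  G5: none of the 3 fault types match ✗
  G6: stuck-at-1, inverted output ✓; others ✗
  G7: stuck-at-1, inverted output ✓; others ✗
Consistent faults: {G6 stuck-at-1, G6 inverted output, G7 stuck-at-1, G7 inverted output} — 4 in all.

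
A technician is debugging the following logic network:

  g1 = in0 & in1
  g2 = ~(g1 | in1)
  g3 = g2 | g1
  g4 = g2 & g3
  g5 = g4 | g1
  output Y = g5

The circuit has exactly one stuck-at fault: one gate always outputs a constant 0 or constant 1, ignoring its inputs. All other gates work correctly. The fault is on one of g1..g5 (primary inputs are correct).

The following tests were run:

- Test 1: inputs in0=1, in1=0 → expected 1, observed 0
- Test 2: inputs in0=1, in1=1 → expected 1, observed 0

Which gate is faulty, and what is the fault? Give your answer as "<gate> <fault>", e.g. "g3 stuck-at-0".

Fault-free values for test 1 (in0=1, in1=0): g1=0, g2=1, g3=1, g4=1, g5=1, giving Y=1. Observed 0.
Test 1: faults giving observed 0 are {g2 stuck-at-0, g3 stuck-at-0, g4 stuck-at-0, g5 stuck-at-0}.
Test 2 (in0=1, in1=1): fault-free g1=1, g2=0, g3=1, g4=0, g5=1 → 1; observed 0. Eliminates g2 stuck-at-0, g3 stuck-at-0, g4 stuck-at-0.
Only g5 stuck-at-0 is consistent with every test.

g5 stuck-at-0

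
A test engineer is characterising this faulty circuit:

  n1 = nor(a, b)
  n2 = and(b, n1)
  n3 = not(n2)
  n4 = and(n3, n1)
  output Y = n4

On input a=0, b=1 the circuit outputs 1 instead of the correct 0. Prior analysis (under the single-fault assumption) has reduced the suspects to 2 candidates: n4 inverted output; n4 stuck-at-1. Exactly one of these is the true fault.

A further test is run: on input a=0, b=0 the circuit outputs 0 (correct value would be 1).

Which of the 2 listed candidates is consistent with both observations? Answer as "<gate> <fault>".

Evaluate each candidate on input a=0, b=0:
  n4 inverted output: n1=1, n2=0, n3=1, n4=0 [inverted output] → 0 — matches
  n4 stuck-at-1: n1=1, n2=0, n3=1, n4=1 [stuck-at-1] → 1 — eliminated
Only n4 inverted output reproduces the observed 0.

n4 inverted output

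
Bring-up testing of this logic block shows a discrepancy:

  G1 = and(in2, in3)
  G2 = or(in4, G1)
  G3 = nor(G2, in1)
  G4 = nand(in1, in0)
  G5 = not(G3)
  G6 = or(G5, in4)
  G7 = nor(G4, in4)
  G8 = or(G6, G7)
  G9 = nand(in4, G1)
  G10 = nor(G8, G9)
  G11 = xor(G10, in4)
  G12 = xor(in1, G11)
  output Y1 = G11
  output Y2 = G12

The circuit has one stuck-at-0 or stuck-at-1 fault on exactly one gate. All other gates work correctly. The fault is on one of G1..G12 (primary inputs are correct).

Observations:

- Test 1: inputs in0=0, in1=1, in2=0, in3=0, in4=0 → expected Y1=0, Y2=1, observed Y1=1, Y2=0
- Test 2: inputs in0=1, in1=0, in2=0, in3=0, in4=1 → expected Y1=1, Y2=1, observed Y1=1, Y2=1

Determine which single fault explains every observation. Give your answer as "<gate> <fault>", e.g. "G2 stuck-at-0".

G11 stuck-at-1

Fault-free values for test 1 (in0=0, in1=1, in2=0, in3=0, in4=0): G1=0, G2=0, G3=0, G4=1, G5=1, G6=1, G7=0, G8=1, G9=1, G10=0, G11=0, G12=1, giving Y1=0, Y2=1. Observed Y1=1, Y2=0.
Test 1: faults giving observed Y1=1, Y2=0 are {G10 stuck-at-1, G11 stuck-at-1}.
Test 2 (in0=1, in1=0, in2=0, in3=0, in4=1): fault-free G1=0, G2=1, G3=0, G4=1, G5=1, G6=1, G7=0, G8=1, G9=1, G10=0, G11=1, G12=1 → Y1=1, Y2=1; observed Y1=1, Y2=1. Eliminates G10 stuck-at-1.
Only G11 stuck-at-1 is consistent with every test.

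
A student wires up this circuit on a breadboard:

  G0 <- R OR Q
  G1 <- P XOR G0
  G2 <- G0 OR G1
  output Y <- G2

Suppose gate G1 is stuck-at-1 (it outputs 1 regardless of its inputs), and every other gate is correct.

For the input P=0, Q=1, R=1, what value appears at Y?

Propagate with G1 forced: G0=1, G1=1 [stuck-at-1], G2=1.
So Y = 1. (Same as the fault-free value — the fault is masked on this input.)

1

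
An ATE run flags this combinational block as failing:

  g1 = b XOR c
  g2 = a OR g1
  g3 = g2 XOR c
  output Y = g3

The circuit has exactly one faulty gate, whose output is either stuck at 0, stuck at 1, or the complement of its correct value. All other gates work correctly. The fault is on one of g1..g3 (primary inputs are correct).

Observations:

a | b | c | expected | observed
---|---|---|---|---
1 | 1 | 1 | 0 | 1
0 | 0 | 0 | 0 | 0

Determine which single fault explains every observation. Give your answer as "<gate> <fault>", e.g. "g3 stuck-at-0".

g2 stuck-at-0

Fault-free values for test 1 (a=1, b=1, c=1): g1=0, g2=1, g3=0, giving Y=0. Observed 1.
Test 1: faults giving observed 1 are {g2 stuck-at-0, g2 inverted output, g3 stuck-at-1, g3 inverted output}.
Test 2 (a=0, b=0, c=0): fault-free g1=0, g2=0, g3=0 → 0; observed 0. Eliminates g2 inverted output, g3 stuck-at-1, g3 inverted output.
Only g2 stuck-at-0 is consistent with every test.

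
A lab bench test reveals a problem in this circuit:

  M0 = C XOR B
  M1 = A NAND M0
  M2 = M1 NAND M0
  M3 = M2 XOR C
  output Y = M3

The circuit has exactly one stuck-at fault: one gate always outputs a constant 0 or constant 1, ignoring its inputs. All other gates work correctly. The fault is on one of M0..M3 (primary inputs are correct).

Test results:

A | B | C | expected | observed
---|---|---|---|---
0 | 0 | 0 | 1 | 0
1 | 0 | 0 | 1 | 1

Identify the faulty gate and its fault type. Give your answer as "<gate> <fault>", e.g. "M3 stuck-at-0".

M0 stuck-at-1

Fault-free values for test 1 (A=0, B=0, C=0): M0=0, M1=1, M2=1, M3=1, giving Y=1. Observed 0.
Test 1: faults giving observed 0 are {M0 stuck-at-1, M2 stuck-at-0, M3 stuck-at-0}.
Test 2 (A=1, B=0, C=0): fault-free M0=0, M1=1, M2=1, M3=1 → 1; observed 1. Eliminates M2 stuck-at-0, M3 stuck-at-0.
Only M0 stuck-at-1 is consistent with every test.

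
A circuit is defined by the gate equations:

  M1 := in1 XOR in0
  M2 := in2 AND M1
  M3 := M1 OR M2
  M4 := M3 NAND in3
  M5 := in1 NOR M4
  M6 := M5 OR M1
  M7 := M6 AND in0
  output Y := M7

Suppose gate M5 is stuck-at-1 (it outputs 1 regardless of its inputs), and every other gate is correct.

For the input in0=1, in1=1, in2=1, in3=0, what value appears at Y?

1

Propagate with M5 forced: M1=0, M2=0, M3=0, M4=1, M5=1 [stuck-at-1], M6=1, M7=1.
So Y = 1. (Without the fault it would be 0.)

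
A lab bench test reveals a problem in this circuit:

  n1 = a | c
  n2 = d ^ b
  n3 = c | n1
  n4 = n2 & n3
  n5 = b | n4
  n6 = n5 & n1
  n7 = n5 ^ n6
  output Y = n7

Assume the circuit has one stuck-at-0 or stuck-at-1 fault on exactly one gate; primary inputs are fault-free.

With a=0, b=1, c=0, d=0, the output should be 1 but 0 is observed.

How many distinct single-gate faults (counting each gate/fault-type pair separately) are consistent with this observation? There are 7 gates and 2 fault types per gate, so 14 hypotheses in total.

4

Fault-free: n1=0, n2=1, n3=0, n4=0, n5=1, n6=0, n7=1 → 1. Observed 0.
  n1 stuck-at-0: output 1 ✗
  n1 stuck-at-1: output 0 ✓
  n2 stuck-at-0: output 1 ✗
  n2 stuck-at-1: output 1 ✗
  n3 stuck-at-0: output 1 ✗
  n3 stuck-at-1: output 1 ✗
  n4 stuck-at-0: output 1 ✗
  n4 stuck-at-1: output 1 ✗
  n5 stuck-at-0: output 0 ✓
  n5 stuck-at-1: output 1 ✗
  n6 stuck-at-0: output 1 ✗
  n6 stuck-at-1: output 0 ✓
  n7 stuck-at-0: output 0 ✓
  n7 stuck-at-1: output 1 ✗
Consistent faults: {n1 stuck-at-1, n5 stuck-at-0, n6 stuck-at-1, n7 stuck-at-0} — 4 in all.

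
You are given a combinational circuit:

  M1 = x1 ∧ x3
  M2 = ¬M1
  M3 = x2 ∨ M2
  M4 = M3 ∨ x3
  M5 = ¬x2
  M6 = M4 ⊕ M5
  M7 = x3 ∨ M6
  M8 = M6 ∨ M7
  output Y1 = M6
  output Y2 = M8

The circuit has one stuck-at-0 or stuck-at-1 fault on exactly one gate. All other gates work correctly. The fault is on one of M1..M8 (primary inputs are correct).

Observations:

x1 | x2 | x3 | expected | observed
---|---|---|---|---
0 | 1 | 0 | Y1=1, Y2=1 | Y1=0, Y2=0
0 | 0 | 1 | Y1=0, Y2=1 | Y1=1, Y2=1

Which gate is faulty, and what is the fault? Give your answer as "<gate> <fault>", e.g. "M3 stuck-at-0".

Fault-free values for test 1 (x1=0, x2=1, x3=0): M1=0, M2=1, M3=1, M4=1, M5=0, M6=1, M7=1, M8=1, giving Y1=1, Y2=1. Observed Y1=0, Y2=0.
Test 1: faults giving observed Y1=0, Y2=0 are {M3 stuck-at-0, M4 stuck-at-0, M5 stuck-at-1, M6 stuck-at-0}.
Test 2 (x1=0, x2=0, x3=1): fault-free M1=0, M2=1, M3=1, M4=1, M5=1, M6=0, M7=1, M8=1 → Y1=0, Y2=1; observed Y1=1, Y2=1. Eliminates M3 stuck-at-0, M5 stuck-at-1, M6 stuck-at-0.
Only M4 stuck-at-0 is consistent with every test.

M4 stuck-at-0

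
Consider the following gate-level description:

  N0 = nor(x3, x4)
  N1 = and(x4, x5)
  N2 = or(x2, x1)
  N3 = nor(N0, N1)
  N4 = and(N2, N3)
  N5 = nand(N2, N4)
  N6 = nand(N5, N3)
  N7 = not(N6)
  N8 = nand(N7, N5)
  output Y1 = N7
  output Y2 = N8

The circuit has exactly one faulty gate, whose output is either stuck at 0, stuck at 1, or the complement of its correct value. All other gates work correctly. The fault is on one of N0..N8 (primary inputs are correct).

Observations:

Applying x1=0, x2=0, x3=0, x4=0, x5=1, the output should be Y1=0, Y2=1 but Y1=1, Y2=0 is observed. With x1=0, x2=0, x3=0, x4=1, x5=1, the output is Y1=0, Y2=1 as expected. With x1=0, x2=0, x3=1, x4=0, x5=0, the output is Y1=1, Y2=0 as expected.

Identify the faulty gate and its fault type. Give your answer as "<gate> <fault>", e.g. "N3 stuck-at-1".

N0 stuck-at-0

Fault-free values for test 1 (x1=0, x2=0, x3=0, x4=0, x5=1): N0=1, N1=0, N2=0, N3=0, N4=0, N5=1, N6=1, N7=0, N8=1, giving Y1=0, Y2=1. Observed Y1=1, Y2=0.
Test 1: faults giving observed Y1=1, Y2=0 are {N0 stuck-at-0, N0 inverted output, N3 stuck-at-1, N3 inverted output, N6 stuck-at-0, N6 inverted output, N7 stuck-at-1, N7 inverted output}.
Test 2 (x1=0, x2=0, x3=0, x4=1, x5=1): fault-free N0=0, N1=1, N2=0, N3=0, N4=0, N5=1, N6=1, N7=0, N8=1 → Y1=0, Y2=1; observed Y1=0, Y2=1. Eliminates N3 stuck-at-1, N3 inverted output, N6 stuck-at-0, N6 inverted output, N7 stuck-at-1, N7 inverted output.
Test 3 (x1=0, x2=0, x3=1, x4=0, x5=0): fault-free N0=0, N1=0, N2=0, N3=1, N4=0, N5=1, N6=0, N7=1, N8=0 → Y1=1, Y2=0; observed Y1=1, Y2=0. Eliminates N0 inverted output.
Only N0 stuck-at-0 is consistent with every test.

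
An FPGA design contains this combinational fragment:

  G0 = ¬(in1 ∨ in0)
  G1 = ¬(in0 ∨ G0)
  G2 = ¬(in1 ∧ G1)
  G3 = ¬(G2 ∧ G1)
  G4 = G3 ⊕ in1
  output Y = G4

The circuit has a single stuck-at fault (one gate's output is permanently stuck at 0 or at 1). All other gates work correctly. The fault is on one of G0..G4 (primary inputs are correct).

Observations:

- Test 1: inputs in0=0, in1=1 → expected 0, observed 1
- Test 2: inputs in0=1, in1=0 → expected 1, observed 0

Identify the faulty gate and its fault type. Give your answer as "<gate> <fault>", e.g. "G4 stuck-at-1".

G3 stuck-at-0

Fault-free values for test 1 (in0=0, in1=1): G0=0, G1=1, G2=0, G3=1, G4=0, giving Y=0. Observed 1.
Test 1: faults giving observed 1 are {G2 stuck-at-1, G3 stuck-at-0, G4 stuck-at-1}.
Test 2 (in0=1, in1=0): fault-free G0=0, G1=0, G2=1, G3=1, G4=1 → 1; observed 0. Eliminates G2 stuck-at-1, G4 stuck-at-1.
Only G3 stuck-at-0 is consistent with every test.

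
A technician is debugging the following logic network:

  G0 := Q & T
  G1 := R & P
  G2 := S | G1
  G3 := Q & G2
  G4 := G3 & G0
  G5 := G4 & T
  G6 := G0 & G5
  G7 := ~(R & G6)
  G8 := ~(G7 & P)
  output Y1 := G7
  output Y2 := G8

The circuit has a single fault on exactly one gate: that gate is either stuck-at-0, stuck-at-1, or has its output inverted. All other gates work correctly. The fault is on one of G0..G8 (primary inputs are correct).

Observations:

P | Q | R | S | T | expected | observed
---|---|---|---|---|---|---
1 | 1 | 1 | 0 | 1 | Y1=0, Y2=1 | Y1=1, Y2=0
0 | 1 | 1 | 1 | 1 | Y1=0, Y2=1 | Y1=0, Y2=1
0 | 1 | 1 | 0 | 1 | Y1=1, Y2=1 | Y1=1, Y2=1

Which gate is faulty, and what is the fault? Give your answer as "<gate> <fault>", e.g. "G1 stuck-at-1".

Fault-free values for test 1 (P=1, Q=1, R=1, S=0, T=1): G0=1, G1=1, G2=1, G3=1, G4=1, G5=1, G6=1, G7=0, G8=1, giving Y1=0, Y2=1. Observed Y1=1, Y2=0.
Test 1: faults giving observed Y1=1, Y2=0 are {G0 stuck-at-0, G0 inverted output, G1 stuck-at-0, G1 inverted output, G2 stuck-at-0, G2 inverted output, G3 stuck-at-0, G3 inverted output, G4 stuck-at-0, G4 inverted output, G5 stuck-at-0, G5 inverted output, G6 stuck-at-0, G6 inverted output, G7 stuck-at-1, G7 inverted output}.
Test 2 (P=0, Q=1, R=1, S=1, T=1): fault-free G0=1, G1=0, G2=1, G3=1, G4=1, G5=1, G6=1, G7=0, G8=1 → Y1=0, Y2=1; observed Y1=0, Y2=1. Eliminates G0 stuck-at-0, G0 inverted output, G2 stuck-at-0, G2 inverted output, G3 stuck-at-0, G3 inverted output, G4 stuck-at-0, G4 inverted output, G5 stuck-at-0, G5 inverted output, G6 stuck-at-0, G6 inverted output, G7 stuck-at-1, G7 inverted output.
Test 3 (P=0, Q=1, R=1, S=0, T=1): fault-free G0=1, G1=0, G2=0, G3=0, G4=0, G5=0, G6=0, G7=1, G8=1 → Y1=1, Y2=1; observed Y1=1, Y2=1. Eliminates G1 inverted output.
Only G1 stuck-at-0 is consistent with every test.

G1 stuck-at-0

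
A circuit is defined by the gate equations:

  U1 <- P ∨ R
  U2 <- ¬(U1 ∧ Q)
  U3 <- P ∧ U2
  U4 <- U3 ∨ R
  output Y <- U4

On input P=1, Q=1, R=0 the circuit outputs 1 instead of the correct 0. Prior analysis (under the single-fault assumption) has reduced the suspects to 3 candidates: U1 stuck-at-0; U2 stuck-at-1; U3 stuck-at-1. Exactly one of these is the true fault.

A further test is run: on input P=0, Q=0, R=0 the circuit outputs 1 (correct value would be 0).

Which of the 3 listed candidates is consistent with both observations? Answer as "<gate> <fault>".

Evaluate each candidate on input P=0, Q=0, R=0:
  U1 stuck-at-0: U1=0 [stuck-at-0], U2=1, U3=0, U4=0 → 0 — eliminated
  U2 stuck-at-1: U1=0, U2=1 [stuck-at-1], U3=0, U4=0 → 0 — eliminated
  U3 stuck-at-1: U1=0, U2=1, U3=1 [stuck-at-1], U4=1 → 1 — matches
Only U3 stuck-at-1 reproduces the observed 1.

U3 stuck-at-1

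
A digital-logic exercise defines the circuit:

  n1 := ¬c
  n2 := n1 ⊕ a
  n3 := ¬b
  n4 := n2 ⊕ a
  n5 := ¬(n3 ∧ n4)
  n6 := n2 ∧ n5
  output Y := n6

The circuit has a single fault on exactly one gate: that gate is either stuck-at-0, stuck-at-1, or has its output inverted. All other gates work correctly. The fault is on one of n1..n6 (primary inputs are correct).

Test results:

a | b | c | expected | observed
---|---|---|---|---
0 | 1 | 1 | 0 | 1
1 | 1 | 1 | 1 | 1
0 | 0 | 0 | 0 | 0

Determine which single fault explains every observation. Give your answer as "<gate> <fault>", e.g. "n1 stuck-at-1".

n2 stuck-at-1

Fault-free values for test 1 (a=0, b=1, c=1): n1=0, n2=0, n3=0, n4=0, n5=1, n6=0, giving Y=0. Observed 1.
Test 1: faults giving observed 1 are {n1 stuck-at-1, n1 inverted output, n2 stuck-at-1, n2 inverted output, n6 stuck-at-1, n6 inverted output}.
Test 2 (a=1, b=1, c=1): fault-free n1=0, n2=1, n3=0, n4=0, n5=1, n6=1 → 1; observed 1. Eliminates n1 stuck-at-1, n1 inverted output, n2 inverted output, n6 inverted output.
Test 3 (a=0, b=0, c=0): fault-free n1=1, n2=1, n3=1, n4=1, n5=0, n6=0 → 0; observed 0. Eliminates n6 stuck-at-1.
Only n2 stuck-at-1 is consistent with every test.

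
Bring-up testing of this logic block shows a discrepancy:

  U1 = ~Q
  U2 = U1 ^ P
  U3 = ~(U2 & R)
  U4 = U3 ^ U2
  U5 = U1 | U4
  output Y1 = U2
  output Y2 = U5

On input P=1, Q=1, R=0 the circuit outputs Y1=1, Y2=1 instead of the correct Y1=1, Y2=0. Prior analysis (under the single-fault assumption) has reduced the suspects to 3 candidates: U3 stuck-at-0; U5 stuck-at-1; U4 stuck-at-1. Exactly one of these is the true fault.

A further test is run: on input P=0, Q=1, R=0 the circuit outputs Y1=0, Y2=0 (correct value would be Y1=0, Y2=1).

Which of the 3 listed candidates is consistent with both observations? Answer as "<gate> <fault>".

U3 stuck-at-0

Evaluate each candidate on input P=0, Q=1, R=0:
  U3 stuck-at-0: U1=0, U2=0, U3=0 [stuck-at-0], U4=0, U5=0 → Y1=0, Y2=0 — matches
  U5 stuck-at-1: U1=0, U2=0, U3=1, U4=1, U5=1 [stuck-at-1] → Y1=0, Y2=1 — eliminated
  U4 stuck-at-1: U1=0, U2=0, U3=1, U4=1 [stuck-at-1], U5=1 → Y1=0, Y2=1 — eliminated
Only U3 stuck-at-0 reproduces the observed Y1=0, Y2=0.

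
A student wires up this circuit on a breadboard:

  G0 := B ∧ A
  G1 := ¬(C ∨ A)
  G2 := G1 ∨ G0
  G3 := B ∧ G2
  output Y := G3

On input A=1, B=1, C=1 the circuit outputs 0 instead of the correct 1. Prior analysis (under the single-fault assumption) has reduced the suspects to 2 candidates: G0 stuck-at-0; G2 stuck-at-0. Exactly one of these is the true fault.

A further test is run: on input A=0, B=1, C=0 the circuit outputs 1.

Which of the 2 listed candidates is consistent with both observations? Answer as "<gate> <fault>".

Evaluate each candidate on input A=0, B=1, C=0:
  G0 stuck-at-0: G0=0 [stuck-at-0], G1=1, G2=1, G3=1 → 1 — matches
  G2 stuck-at-0: G0=0, G1=1, G2=0 [stuck-at-0], G3=0 → 0 — eliminated
Only G0 stuck-at-0 reproduces the observed 1.

G0 stuck-at-0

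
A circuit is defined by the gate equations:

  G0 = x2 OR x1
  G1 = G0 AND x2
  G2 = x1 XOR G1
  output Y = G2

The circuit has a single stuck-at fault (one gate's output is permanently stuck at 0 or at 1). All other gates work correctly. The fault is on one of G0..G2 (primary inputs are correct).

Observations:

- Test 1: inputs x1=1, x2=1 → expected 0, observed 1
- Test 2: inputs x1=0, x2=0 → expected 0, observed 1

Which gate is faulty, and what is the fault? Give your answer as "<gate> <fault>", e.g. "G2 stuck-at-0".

Fault-free values for test 1 (x1=1, x2=1): G0=1, G1=1, G2=0, giving Y=0. Observed 1.
Test 1: faults giving observed 1 are {G0 stuck-at-0, G1 stuck-at-0, G2 stuck-at-1}.
Test 2 (x1=0, x2=0): fault-free G0=0, G1=0, G2=0 → 0; observed 1. Eliminates G0 stuck-at-0, G1 stuck-at-0.
Only G2 stuck-at-1 is consistent with every test.

G2 stuck-at-1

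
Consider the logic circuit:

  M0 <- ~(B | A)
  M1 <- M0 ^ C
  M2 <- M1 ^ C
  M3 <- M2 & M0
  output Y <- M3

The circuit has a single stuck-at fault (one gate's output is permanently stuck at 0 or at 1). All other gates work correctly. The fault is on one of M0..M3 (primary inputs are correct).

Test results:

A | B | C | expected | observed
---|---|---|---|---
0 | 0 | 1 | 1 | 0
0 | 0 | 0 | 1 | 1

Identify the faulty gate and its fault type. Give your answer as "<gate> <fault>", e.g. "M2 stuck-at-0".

Fault-free values for test 1 (A=0, B=0, C=1): M0=1, M1=0, M2=1, M3=1, giving Y=1. Observed 0.
Test 1: faults giving observed 0 are {M0 stuck-at-0, M1 stuck-at-1, M2 stuck-at-0, M3 stuck-at-0}.
Test 2 (A=0, B=0, C=0): fault-free M0=1, M1=1, M2=1, M3=1 → 1; observed 1. Eliminates M0 stuck-at-0, M2 stuck-at-0, M3 stuck-at-0.
Only M1 stuck-at-1 is consistent with every test.

M1 stuck-at-1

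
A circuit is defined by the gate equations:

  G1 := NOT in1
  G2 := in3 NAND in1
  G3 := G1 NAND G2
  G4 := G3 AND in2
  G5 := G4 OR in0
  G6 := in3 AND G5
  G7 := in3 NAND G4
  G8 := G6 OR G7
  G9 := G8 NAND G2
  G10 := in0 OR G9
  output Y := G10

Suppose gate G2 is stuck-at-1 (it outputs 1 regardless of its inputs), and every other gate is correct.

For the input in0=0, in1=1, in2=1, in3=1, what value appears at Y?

Propagate with G2 forced: G1=0, G2=1 [stuck-at-1], G3=1, G4=1, G5=1, G6=1, G7=0, G8=1, G9=0, G10=0.
So Y = 0. (Without the fault it would be 1.)

0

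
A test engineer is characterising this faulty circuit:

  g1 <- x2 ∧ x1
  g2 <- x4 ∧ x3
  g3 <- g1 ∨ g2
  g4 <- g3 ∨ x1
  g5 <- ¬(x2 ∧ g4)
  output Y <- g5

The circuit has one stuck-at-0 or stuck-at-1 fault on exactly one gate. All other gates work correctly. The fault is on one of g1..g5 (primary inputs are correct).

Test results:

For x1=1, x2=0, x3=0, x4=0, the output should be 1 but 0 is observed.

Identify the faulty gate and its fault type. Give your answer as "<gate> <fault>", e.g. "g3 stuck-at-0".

Fault-free values for test 1 (x1=1, x2=0, x3=0, x4=0): g1=0, g2=0, g3=0, g4=1, g5=1, giving Y=1. Observed 0.
Test 1: faults giving observed 0 are {g5 stuck-at-0}.
Only g5 stuck-at-0 is consistent with every test.

g5 stuck-at-0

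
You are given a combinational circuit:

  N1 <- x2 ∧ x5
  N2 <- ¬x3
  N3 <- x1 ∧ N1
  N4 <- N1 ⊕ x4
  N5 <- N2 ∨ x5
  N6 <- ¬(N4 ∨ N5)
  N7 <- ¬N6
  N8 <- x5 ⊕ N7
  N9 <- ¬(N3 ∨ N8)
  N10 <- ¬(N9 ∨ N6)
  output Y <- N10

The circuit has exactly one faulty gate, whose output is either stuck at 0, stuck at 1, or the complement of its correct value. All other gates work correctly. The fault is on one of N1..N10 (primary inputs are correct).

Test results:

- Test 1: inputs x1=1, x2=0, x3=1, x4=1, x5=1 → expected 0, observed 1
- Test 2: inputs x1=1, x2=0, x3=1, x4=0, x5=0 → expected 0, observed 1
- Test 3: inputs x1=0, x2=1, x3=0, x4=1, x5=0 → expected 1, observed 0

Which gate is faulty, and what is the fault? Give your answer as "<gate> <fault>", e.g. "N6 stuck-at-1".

Fault-free values for test 1 (x1=1, x2=0, x3=1, x4=1, x5=1): N1=0, N2=0, N3=0, N4=1, N5=1, N6=0, N7=1, N8=0, N9=1, N10=0, giving Y=0. Observed 1.
Test 1: faults giving observed 1 are {N1 stuck-at-1, N1 inverted output, N3 stuck-at-1, N3 inverted output, N7 stuck-at-0, N7 inverted output, N8 stuck-at-1, N8 inverted output, N9 stuck-at-0, N9 inverted output, N10 stuck-at-1, N10 inverted output}.
Test 2 (x1=1, x2=0, x3=1, x4=0, x5=0): fault-free N1=0, N2=0, N3=0, N4=0, N5=0, N6=1, N7=0, N8=0, N9=1, N10=0 → 0; observed 1. Eliminates N3 stuck-at-1, N3 inverted output, N7 stuck-at-0, N7 inverted output, N8 stuck-at-1, N8 inverted output, N9 stuck-at-0, N9 inverted output.
Test 3 (x1=0, x2=1, x3=0, x4=1, x5=0): fault-free N1=0, N2=1, N3=0, N4=1, N5=1, N6=0, N7=1, N8=1, N9=0, N10=1 → 1; observed 0. Eliminates N1 stuck-at-1, N1 inverted output, N10 stuck-at-1.
Only N10 inverted output is consistent with every test.

N10 inverted output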